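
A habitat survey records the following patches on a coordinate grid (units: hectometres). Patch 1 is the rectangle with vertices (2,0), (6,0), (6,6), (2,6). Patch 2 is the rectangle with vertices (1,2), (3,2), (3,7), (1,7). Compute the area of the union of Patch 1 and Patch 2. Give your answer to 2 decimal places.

By inclusion–exclusion:
Individual areas: |Patch 1| = 24, |Patch 2| = 10.
|Patch 1∩Patch 2|: x∈[2,3], y∈[2,6] → 1·4 = 4.
|Patch 1 ∪ Patch 2| = 34 − 4 = 30.00.

30.00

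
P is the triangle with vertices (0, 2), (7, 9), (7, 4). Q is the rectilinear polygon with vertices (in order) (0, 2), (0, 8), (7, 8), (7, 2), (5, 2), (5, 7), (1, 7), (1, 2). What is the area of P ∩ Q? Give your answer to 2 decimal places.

8.43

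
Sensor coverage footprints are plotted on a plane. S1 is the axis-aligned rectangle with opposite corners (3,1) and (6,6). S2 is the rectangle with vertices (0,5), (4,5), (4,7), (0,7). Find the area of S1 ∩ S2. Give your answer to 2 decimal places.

|S1∩S2|: x∈[3,4], y∈[5,6] → 1·1 = 1.

1.00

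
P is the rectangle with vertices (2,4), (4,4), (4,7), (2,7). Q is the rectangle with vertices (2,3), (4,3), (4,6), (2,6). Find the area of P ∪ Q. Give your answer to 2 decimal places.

8.00

By inclusion–exclusion:
Individual areas: |P| = 6, |Q| = 6.
|P∩Q|: x∈[2,4], y∈[4,6] → 2·2 = 4.
|P ∪ Q| = 12 − 4 = 8.00.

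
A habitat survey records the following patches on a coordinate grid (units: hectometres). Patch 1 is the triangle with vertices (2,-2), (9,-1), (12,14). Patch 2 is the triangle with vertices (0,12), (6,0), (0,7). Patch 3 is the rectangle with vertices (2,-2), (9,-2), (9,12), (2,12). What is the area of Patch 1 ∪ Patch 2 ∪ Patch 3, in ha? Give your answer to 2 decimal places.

By inclusion–exclusion:
Individual areas: |Patch 1| = 51, |Patch 2| = 15, |Patch 3| = 98.
|Patch 1∩Patch 2| = 0.8099.
|Patch 1∩Patch 3| = 35.7.
|Patch 2∩Patch 3| = 6.6667.
|Patch 1∩Patch 2∩Patch 3| = 0.8099.
|Patch 1 ∪ Patch 2 ∪ Patch 3| = 164 − 43.1766 + 0.8099 = 121.63.

121.63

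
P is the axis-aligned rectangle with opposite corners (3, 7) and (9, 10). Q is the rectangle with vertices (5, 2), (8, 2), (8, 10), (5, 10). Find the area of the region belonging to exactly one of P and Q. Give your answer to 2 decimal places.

24.00

|P∩Q|: x∈[5,8], y∈[7,10] → 3·3 = 9.
|P △ Q| = |P| + |Q| − 2·|P∩Q| = 18 + 24 − 18 = 24.00.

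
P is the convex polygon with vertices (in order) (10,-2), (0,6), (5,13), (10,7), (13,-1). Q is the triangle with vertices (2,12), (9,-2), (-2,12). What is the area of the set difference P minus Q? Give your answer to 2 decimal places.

74.43

|P| = 91, |P∩Q| = 16.5709.
|P ∖ Q| = |P| − |P∩Q| = 91 − 16.5709 = 74.43.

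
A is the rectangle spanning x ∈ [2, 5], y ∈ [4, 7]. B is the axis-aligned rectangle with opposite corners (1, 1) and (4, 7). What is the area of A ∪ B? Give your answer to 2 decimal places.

By inclusion–exclusion:
Individual areas: |A| = 9, |B| = 18.
|A∩B|: x∈[2,4], y∈[4,7] → 2·3 = 6.
|A ∪ B| = 27 − 6 = 21.00.

21.00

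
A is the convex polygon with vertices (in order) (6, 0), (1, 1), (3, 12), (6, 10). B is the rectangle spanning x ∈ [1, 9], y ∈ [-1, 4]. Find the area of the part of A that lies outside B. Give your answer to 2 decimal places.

|A| = 43.5, |A∩B| = 16.6818.
|A ∖ B| = |A| − |A∩B| = 43.5 − 16.6818 = 26.82.

26.82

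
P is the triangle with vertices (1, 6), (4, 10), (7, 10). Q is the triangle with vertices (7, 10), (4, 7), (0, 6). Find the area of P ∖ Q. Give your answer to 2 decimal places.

|P| = 6, |P∩Q| = 1.4538.
|P ∖ Q| = |P| − |P∩Q| = 6 − 1.4538 = 4.55.

4.55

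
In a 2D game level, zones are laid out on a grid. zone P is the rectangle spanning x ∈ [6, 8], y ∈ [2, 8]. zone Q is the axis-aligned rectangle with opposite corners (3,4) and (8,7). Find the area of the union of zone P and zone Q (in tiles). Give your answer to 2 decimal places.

By inclusion–exclusion:
Individual areas: |zone P| = 12, |zone Q| = 15.
|zone P∩zone Q|: x∈[6,8], y∈[4,7] → 2·3 = 6.
|zone P ∪ zone Q| = 27 − 6 = 21.00.

21.00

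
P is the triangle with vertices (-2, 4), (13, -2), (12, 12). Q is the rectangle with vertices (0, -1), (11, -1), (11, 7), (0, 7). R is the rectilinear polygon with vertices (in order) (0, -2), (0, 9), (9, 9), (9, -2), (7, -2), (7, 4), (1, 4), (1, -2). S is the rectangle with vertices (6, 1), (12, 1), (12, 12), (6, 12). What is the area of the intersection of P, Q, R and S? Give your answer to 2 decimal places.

15.00

The intersection is the polygon with vertices (9,7), (9,1), (7,1), (7,4), (6,4), (6,7).
By the shoelace formula its area is 15.00.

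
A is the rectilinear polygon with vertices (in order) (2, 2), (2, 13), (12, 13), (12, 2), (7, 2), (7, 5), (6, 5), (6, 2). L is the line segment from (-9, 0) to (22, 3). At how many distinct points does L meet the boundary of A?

The segment meets the boundary at (12,2.032), (11.667,2).

2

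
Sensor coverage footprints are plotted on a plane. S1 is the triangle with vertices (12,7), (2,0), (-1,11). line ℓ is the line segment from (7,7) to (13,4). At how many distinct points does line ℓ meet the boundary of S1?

1

The segment meets the boundary at (9.917,5.542).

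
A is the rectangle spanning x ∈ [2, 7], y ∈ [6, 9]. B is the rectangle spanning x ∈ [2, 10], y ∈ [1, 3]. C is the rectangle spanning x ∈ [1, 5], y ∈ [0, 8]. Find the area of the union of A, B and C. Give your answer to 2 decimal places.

51.00

By inclusion–exclusion:
Individual areas: |A| = 15, |B| = 16, |C| = 32.
|A∩B| = 0 (no overlap).
|A∩C|: x∈[2,5], y∈[6,8] → 3·2 = 6.
|B∩C|: x∈[2,5], y∈[1,3] → 3·2 = 6.
|A∩B∩C| = 0.
|A ∪ B ∪ C| = 63 − 12 + 0 = 51.00.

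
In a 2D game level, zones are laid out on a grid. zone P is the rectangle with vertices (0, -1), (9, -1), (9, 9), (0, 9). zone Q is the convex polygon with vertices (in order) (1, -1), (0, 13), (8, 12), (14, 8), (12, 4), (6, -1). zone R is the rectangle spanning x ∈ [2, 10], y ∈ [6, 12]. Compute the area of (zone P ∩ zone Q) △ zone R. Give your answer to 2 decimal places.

|zone P ∩ zone Q| = 79.8214.
|(zone P ∩ zone Q) ∩ zone R| = 21.
|(zone P ∩ zone Q) △ zone R| = 79.8214 + 48 − 42 = 85.82.

85.82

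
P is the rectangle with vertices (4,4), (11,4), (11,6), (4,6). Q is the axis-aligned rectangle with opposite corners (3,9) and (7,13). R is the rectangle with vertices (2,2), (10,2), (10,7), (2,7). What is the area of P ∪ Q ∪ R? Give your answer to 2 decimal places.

58.00

By inclusion–exclusion:
Individual areas: |P| = 14, |Q| = 16, |R| = 40.
|P∩Q| = 0 (no overlap).
|P∩R|: x∈[4,10], y∈[4,6] → 6·2 = 12.
|Q∩R| = 0 (no overlap).
|P∩Q∩R| = 0.
|P ∪ Q ∪ R| = 70 − 12 + 0 = 58.00.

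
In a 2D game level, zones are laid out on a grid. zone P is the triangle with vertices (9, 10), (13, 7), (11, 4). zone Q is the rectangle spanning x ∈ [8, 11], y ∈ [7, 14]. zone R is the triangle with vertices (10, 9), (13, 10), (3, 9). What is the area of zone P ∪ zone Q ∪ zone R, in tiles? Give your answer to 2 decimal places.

By inclusion–exclusion:
Individual areas: |zone P| = 9, |zone Q| = 21, |zone R| = 3.5.
|zone P∩zone Q| = 3.
|zone P∩zone R| = 0.4189.
|zone Q∩zone R| = 1.7833.
|zone P∩zone Q∩zone R| = 0.4189.
|zone P ∪ zone Q ∪ zone R| = 33.5 − 5.2022 + 0.4189 = 28.72.

28.72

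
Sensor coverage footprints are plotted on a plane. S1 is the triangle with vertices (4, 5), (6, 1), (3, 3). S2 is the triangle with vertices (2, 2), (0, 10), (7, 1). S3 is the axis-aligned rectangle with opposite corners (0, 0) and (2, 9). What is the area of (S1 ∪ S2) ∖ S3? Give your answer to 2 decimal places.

13.88

|S1 ∪ S2| = 19.0491.
|(S1 ∪ S2) ∩ S3| = 5.1647.
|(S1 ∪ S2) ∖ S3| = 19.0491 − 5.1647 = 13.88.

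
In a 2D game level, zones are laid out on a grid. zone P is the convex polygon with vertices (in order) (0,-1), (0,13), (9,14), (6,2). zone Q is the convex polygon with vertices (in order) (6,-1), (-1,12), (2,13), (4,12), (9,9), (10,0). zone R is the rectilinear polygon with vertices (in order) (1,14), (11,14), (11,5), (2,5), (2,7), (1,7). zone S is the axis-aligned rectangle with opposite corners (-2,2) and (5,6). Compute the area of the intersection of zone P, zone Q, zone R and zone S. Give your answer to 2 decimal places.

2.50

The intersection is the polygon with vertices (2.769,5), (2.231,6), (5,6), (5,5).
By the shoelace formula its area is 2.50.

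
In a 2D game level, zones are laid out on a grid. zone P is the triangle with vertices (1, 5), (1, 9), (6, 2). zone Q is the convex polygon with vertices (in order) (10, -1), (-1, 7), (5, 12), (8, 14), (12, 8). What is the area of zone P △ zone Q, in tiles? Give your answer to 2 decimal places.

|zone P| = 10, |zone Q| = 100, |zone P∩zone Q| = 8.8063.
|zone P △ zone Q| = |zone P| + |zone Q| − 2·|zone P∩zone Q| = 10 + 100 − 17.6126 = 92.39.

92.39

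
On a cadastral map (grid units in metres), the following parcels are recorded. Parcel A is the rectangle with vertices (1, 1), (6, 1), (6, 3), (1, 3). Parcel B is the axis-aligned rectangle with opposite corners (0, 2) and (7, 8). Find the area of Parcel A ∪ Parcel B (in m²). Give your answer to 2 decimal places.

47.00

By inclusion–exclusion:
Individual areas: |Parcel A| = 10, |Parcel B| = 42.
|Parcel A∩Parcel B|: x∈[1,6], y∈[2,3] → 5·1 = 5.
|Parcel A ∪ Parcel B| = 52 − 5 = 47.00.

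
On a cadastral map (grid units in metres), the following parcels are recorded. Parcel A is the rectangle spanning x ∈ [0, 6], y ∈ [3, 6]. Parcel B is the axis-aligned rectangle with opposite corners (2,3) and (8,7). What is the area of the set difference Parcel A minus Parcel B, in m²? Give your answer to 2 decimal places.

|Parcel A∩Parcel B|: x∈[2,6], y∈[3,6] → 4·3 = 12.
|Parcel A| = 18.
|Parcel A ∖ Parcel B| = |Parcel A| − |Parcel A∩Parcel B| = 18 − 12 = 6.00.

6.00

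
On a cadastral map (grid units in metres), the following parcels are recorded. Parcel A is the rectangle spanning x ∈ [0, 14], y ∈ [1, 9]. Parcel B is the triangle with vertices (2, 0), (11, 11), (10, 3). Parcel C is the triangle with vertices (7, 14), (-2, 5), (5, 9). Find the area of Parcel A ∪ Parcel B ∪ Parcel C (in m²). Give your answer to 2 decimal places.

By inclusion–exclusion:
Individual areas: |Parcel A| = 112, |Parcel B| = 30.5, |Parcel C| = 13.5.
|Parcel A∩Parcel B| = 28.1894.
|Parcel A∩Parcel C| = 5.1429.
|Parcel B∩Parcel C| = 0.
|Parcel A∩Parcel B∩Parcel C| = 0.
|Parcel A ∪ Parcel B ∪ Parcel C| = 156 − 33.3323 + 0 = 122.67.

122.67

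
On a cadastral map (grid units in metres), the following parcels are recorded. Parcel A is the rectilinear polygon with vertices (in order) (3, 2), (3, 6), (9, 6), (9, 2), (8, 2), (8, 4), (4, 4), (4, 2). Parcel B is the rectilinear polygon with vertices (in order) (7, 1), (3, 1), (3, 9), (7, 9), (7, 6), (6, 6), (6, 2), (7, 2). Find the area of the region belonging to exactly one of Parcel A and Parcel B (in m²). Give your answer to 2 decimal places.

|Parcel A| = 16, |Parcel B| = 28, |Parcel A∩Parcel B| = 8.
|Parcel A △ Parcel B| = |Parcel A| + |Parcel B| − 2·|Parcel A∩Parcel B| = 16 + 28 − 16 = 28.00.

28.00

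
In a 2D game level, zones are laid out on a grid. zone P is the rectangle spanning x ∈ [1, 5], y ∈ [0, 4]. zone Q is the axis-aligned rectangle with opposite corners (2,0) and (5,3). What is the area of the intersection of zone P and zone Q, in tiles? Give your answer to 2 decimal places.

9.00

|zone P∩zone Q|: x∈[2,5], y∈[0,3] → 3·3 = 9.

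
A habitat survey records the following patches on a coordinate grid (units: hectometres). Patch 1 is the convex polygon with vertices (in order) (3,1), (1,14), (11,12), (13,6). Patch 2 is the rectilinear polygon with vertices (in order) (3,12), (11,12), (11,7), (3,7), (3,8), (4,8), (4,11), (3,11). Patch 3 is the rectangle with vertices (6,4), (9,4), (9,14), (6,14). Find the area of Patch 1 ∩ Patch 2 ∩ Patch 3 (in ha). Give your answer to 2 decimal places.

The intersection is the polygon with vertices (6,7), (6,12), (9,12), (9,7).
By the shoelace formula its area is 15.00.

15.00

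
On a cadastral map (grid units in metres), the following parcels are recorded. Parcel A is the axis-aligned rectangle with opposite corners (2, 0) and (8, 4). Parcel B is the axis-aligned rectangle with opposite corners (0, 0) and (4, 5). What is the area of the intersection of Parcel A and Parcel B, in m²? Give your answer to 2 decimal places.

8.00

|Parcel A∩Parcel B|: x∈[2,4], y∈[0,4] → 2·4 = 8.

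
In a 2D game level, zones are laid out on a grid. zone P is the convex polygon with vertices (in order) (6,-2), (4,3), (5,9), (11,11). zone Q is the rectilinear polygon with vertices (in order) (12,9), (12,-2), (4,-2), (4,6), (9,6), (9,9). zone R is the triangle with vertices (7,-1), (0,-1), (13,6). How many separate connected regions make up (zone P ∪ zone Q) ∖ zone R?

(zone P ∪ zone Q) ∖ zone R splits into 2 disjoint pieces (area 48.5192, area 22.5833).

2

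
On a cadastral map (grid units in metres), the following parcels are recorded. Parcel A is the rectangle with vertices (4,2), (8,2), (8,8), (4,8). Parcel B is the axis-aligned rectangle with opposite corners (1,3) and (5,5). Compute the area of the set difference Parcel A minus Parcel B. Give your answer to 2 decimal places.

22.00

|Parcel A∩Parcel B|: x∈[4,5], y∈[3,5] → 1·2 = 2.
|Parcel A| = 24.
|Parcel A ∖ Parcel B| = |Parcel A| − |Parcel A∩Parcel B| = 24 − 2 = 22.00.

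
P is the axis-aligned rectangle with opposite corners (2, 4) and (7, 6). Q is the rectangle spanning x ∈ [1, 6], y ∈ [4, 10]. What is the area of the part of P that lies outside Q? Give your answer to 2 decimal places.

2.00

|P∩Q|: x∈[2,6], y∈[4,6] → 4·2 = 8.
|P| = 10.
|P ∖ Q| = |P| − |P∩Q| = 10 − 8 = 2.00.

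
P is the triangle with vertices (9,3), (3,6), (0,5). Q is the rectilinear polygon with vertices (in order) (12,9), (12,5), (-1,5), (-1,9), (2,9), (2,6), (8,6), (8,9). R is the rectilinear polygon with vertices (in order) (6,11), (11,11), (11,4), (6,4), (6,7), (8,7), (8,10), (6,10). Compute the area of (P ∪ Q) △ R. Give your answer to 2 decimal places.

|P ∪ Q| = 39.
|(P ∪ Q) ∩ R| = 14.25.
|(P ∪ Q) △ R| = 39 + 29 − 28.5 = 39.50.

39.50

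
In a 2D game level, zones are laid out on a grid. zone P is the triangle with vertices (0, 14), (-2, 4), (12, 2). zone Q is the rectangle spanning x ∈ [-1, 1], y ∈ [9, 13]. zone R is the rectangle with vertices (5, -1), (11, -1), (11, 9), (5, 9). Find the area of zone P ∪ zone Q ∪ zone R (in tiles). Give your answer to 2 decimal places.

By inclusion–exclusion:
Individual areas: |zone P| = 72, |zone Q| = 8, |zone R| = 60.
|zone P∩zone Q| = 6.4.
|zone P∩zone R| = 20.5714.
|zone Q∩zone R| = 0 (no overlap).
|zone P∩zone Q∩zone R| = 0.
|zone P ∪ zone Q ∪ zone R| = 140 − 26.9714 + 0 = 113.03.

113.03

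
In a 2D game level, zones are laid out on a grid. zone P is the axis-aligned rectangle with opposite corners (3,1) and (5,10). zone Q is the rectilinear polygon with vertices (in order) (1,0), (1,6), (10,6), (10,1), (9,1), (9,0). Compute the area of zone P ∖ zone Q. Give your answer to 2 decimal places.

|zone P| = 18, |zone P∩zone Q| = 10.
|zone P ∖ zone Q| = |zone P| − |zone P∩zone Q| = 18 − 10 = 8.00.

8.00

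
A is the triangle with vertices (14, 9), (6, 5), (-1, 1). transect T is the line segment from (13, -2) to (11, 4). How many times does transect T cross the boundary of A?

The segment lies entirely outside A and never meets its boundary.

0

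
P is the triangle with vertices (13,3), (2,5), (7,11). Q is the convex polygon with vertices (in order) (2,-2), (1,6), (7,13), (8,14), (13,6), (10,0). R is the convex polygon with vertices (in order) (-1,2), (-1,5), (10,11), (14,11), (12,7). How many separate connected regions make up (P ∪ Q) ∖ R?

2

(P ∪ Q) ∖ R splits into 2 disjoint pieces (area 58.8157, area 18.4069).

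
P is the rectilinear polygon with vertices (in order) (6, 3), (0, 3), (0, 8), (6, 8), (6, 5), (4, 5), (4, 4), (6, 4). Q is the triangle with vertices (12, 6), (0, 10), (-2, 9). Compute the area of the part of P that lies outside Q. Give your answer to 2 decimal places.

26.81

|P| = 28, |P∩Q| = 1.1905.
|P ∖ Q| = |P| − |P∩Q| = 28 − 1.1905 = 26.81.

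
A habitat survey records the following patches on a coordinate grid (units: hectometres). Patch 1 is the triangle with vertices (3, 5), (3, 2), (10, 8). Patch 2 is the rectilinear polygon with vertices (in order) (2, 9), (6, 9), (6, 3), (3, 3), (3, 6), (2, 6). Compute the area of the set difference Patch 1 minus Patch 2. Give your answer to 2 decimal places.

|Patch 1| = 10.5, |Patch 1∩Patch 2| = 6.4881.
|Patch 1 ∖ Patch 2| = |Patch 1| − |Patch 1∩Patch 2| = 10.5 − 6.4881 = 4.01.

4.01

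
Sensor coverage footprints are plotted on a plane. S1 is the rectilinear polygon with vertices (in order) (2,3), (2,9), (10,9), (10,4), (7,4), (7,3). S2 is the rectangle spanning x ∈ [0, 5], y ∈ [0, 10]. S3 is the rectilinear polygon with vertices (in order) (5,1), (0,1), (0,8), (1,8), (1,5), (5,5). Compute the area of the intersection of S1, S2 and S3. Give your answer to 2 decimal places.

The intersection is the polygon with vertices (5,3), (2,3), (2,5), (5,5).
By the shoelace formula its area is 6.00.

6.00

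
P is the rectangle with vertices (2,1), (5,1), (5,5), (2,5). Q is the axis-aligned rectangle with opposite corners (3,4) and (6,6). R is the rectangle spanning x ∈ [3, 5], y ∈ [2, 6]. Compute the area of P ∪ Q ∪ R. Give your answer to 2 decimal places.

By inclusion–exclusion:
Individual areas: |P| = 12, |Q| = 6, |R| = 8.
|P∩Q|: x∈[3,5], y∈[4,5] → 2·1 = 2.
|P∩R|: x∈[3,5], y∈[2,5] → 2·3 = 6.
|Q∩R|: x∈[3,5], y∈[4,6] → 2·2 = 4.
|P∩Q∩R| = 2.
|P ∪ Q ∪ R| = 26 − 12 + 2 = 16.00.

16.00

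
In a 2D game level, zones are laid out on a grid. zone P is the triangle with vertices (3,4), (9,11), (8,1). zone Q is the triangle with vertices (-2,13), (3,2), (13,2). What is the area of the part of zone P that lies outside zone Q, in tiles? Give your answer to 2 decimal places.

|zone P| = 26.5, |zone P∩zone Q| = 17.6458.
|zone P ∖ zone Q| = |zone P| − |zone P∩zone Q| = 26.5 − 17.6458 = 8.85.

8.85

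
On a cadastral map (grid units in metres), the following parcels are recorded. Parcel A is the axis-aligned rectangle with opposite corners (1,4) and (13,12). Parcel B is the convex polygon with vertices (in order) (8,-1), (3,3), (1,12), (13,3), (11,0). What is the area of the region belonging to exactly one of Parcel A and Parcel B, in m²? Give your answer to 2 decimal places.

93.39

|Parcel A| = 96, |Parcel B| = 68.5, |Parcel A∩Parcel B| = 35.5556.
|Parcel A △ Parcel B| = |Parcel A| + |Parcel B| − 2·|Parcel A∩Parcel B| = 96 + 68.5 − 71.1111 = 93.39.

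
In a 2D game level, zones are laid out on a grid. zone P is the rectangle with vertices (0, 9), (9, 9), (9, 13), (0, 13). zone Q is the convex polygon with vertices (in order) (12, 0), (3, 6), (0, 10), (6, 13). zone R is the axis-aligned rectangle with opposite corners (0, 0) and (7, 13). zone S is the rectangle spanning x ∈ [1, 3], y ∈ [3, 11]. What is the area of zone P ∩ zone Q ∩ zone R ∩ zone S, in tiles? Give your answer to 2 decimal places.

The intersection is the polygon with vertices (2,11), (3,11), (3,9), (1,9), (1,10.5).
By the shoelace formula its area is 3.75.

3.75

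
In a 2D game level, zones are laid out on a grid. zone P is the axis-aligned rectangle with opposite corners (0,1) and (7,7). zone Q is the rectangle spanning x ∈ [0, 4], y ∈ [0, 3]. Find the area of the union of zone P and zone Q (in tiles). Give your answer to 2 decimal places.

46.00

By inclusion–exclusion:
Individual areas: |zone P| = 42, |zone Q| = 12.
|zone P∩zone Q|: x∈[0,4], y∈[1,3] → 4·2 = 8.
|zone P ∪ zone Q| = 54 − 8 = 46.00.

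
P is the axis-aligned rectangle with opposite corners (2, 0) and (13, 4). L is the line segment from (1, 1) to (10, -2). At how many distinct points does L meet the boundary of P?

The segment meets the boundary at (4,0), (2,0.667).

2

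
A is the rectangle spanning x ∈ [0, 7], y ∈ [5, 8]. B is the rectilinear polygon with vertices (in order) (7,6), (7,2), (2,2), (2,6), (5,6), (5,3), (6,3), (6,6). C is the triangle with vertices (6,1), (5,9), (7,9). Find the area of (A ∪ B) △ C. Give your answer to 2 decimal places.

|A ∪ B| = 34.
|(A ∪ B) ∩ C| = 5.25.
|(A ∪ B) △ C| = 34 + 8 − 10.5 = 31.50.

31.50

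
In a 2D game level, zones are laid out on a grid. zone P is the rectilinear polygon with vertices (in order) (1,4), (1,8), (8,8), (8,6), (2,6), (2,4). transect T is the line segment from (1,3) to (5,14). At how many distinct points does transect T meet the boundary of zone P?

4

The segment meets the boundary at (2.818,8), (2.091,6), (2,5.75), (1.364,4).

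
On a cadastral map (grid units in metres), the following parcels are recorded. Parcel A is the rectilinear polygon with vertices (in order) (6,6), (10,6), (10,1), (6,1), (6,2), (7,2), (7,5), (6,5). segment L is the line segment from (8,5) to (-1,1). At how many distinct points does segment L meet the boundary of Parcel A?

1

The segment meets the boundary at (7,4.556).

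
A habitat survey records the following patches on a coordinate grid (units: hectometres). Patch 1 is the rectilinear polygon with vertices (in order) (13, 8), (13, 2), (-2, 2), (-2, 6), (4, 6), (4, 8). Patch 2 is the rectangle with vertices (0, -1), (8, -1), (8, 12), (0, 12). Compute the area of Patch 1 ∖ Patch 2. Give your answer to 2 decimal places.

38.00

|Patch 1| = 78, |Patch 1∩Patch 2| = 40.
|Patch 1 ∖ Patch 2| = |Patch 1| − |Patch 1∩Patch 2| = 78 − 40 = 38.00.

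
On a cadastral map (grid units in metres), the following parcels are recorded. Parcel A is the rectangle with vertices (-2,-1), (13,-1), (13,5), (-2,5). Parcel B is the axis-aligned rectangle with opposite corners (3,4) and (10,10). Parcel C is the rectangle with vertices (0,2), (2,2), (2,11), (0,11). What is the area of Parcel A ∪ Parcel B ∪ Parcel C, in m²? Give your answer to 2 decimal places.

137.00

By inclusion–exclusion:
Individual areas: |Parcel A| = 90, |Parcel B| = 42, |Parcel C| = 18.
|Parcel A∩Parcel B|: x∈[3,10], y∈[4,5] → 7·1 = 7.
|Parcel A∩Parcel C|: x∈[0,2], y∈[2,5] → 2·3 = 6.
|Parcel B∩Parcel C| = 0 (no overlap).
|Parcel A∩Parcel B∩Parcel C| = 0.
|Parcel A ∪ Parcel B ∪ Parcel C| = 150 − 13 + 0 = 137.00.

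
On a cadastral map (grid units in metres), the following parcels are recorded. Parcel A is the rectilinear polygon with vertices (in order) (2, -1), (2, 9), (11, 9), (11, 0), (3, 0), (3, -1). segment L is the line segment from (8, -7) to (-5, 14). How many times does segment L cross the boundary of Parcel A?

2

The segment meets the boundary at (2,2.692), (3.667,0).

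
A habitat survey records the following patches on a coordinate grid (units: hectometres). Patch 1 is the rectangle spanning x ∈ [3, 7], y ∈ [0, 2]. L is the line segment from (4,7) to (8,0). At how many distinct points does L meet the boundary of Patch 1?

2

The segment meets the boundary at (7,1.75), (6.857,2).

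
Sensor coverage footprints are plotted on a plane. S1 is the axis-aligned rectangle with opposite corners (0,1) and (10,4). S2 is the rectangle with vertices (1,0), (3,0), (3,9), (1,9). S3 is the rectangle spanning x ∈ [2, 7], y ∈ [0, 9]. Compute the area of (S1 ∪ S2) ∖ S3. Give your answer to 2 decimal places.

21.00

|S1 ∪ S2| = 42.
|(S1 ∪ S2) ∩ S3| = 21.
|(S1 ∪ S2) ∖ S3| = 42 − 21 = 21.00.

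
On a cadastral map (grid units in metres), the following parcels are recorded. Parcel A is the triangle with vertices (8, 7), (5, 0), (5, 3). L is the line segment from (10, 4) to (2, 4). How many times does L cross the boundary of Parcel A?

2

The segment meets the boundary at (5.75,4), (6.714,4).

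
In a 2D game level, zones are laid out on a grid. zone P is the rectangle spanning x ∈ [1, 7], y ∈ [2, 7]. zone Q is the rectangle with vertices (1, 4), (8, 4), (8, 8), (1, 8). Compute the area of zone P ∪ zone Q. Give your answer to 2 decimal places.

40.00

By inclusion–exclusion:
Individual areas: |zone P| = 30, |zone Q| = 28.
|zone P∩zone Q|: x∈[1,7], y∈[4,7] → 6·3 = 18.
|zone P ∪ zone Q| = 58 − 18 = 40.00.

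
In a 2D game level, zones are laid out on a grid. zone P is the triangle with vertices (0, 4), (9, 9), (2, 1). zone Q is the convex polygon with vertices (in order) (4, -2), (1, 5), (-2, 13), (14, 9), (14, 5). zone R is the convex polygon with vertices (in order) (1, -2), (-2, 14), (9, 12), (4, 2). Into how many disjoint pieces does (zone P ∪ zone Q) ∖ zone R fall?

(zone P ∪ zone Q) ∖ zone R splits into 2 disjoint pieces (area 0.0891, area 69.6263).

2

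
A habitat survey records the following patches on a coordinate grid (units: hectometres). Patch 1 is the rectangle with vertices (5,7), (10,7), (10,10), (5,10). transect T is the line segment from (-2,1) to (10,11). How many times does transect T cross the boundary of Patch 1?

The segment meets the boundary at (8.8,10), (5.2,7).

2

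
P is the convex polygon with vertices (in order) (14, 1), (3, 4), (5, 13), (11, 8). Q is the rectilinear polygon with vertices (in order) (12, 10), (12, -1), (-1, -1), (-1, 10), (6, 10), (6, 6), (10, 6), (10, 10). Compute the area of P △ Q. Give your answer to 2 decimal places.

112.41

|P| = 66, |Q| = 127, |P∩Q| = 40.2955.
|P △ Q| = |P| + |Q| − 2·|P∩Q| = 66 + 127 − 80.5909 = 112.41.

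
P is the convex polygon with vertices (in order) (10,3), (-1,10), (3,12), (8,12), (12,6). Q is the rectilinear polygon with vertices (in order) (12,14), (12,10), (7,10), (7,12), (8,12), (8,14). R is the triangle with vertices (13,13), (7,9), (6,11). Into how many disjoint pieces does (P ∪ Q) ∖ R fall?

1

(P ∪ Q) ∖ R is a single connected region.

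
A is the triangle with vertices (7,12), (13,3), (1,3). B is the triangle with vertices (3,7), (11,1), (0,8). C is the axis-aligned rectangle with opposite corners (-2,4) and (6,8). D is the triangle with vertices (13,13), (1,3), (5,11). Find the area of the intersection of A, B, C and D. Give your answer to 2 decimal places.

0.81

The intersection is the polygon with vertices (3.444,6.667), (4.474,5.895), (3.969,5.474), (3.043,6.064).
By the shoelace formula its area is 0.81.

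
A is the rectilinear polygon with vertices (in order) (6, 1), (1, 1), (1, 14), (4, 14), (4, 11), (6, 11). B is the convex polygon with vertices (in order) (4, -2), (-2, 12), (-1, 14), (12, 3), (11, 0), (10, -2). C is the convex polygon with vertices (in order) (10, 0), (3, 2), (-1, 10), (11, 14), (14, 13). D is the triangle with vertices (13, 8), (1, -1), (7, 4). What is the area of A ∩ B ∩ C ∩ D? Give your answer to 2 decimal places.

The intersection is the polygon with vertices (6,2.75), (4.448,1.586), (4.191,1.66), (6,3.167).
By the shoelace formula its area is 0.58.

0.58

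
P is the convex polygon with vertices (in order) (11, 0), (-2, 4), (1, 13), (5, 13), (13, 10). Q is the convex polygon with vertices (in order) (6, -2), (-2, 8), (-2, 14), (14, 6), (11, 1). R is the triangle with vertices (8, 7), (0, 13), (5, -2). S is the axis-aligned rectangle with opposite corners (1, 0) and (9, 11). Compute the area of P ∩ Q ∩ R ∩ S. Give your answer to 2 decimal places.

37.85

The intersection is the polygon with vertices (8,7), (6.163,1.488), (3.571,2.286), (1,10), (1,11), (2.667,11).
By the shoelace formula its area is 37.85.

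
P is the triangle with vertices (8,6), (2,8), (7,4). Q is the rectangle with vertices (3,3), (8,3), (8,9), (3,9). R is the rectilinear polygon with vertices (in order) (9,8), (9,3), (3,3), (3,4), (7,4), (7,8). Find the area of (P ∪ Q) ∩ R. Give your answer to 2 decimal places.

The region (P ∪ Q) ∩ R is the polygon with vertices (8,6), (8,3), (3,3), (3,4), (7,4), (7,8), (8,8).
By the shoelace formula its area is 9.00.

9.00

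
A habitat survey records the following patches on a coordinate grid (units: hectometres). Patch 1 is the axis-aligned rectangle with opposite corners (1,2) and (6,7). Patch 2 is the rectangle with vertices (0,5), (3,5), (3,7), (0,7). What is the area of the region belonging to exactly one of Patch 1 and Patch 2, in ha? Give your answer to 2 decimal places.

|Patch 1∩Patch 2|: x∈[1,3], y∈[5,7] → 2·2 = 4.
|Patch 1 △ Patch 2| = |Patch 1| + |Patch 2| − 2·|Patch 1∩Patch 2| = 25 + 6 − 8 = 23.00.

23.00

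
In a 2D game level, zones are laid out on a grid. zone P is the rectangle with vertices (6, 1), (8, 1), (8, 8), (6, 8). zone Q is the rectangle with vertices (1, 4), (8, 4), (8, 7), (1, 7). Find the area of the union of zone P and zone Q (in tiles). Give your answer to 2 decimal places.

29.00

By inclusion–exclusion:
Individual areas: |zone P| = 14, |zone Q| = 21.
|zone P∩zone Q|: x∈[6,8], y∈[4,7] → 2·3 = 6.
|zone P ∪ zone Q| = 35 − 6 = 29.00.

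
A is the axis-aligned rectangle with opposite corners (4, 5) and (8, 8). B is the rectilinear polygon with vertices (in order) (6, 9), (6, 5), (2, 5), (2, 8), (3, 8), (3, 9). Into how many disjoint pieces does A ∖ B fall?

1

A ∖ B is a single connected region.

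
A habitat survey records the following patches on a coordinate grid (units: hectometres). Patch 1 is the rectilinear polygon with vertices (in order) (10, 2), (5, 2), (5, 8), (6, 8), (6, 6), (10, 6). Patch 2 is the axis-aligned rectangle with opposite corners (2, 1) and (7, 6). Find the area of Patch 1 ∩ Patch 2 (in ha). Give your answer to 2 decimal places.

8.00

The intersection is the polygon with vertices (5,2), (5,6), (6,6), (7,6), (7,2).
By the shoelace formula its area is 8.00.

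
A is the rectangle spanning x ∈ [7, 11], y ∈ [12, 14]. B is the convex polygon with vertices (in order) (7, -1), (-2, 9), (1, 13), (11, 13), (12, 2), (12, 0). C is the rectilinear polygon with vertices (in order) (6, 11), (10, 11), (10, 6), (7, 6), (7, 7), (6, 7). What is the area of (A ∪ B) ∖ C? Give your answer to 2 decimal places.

122.00

|A ∪ B| = 141.
|(A ∪ B) ∩ C| = 19.
|(A ∪ B) ∖ C| = 141 − 19 = 122.00.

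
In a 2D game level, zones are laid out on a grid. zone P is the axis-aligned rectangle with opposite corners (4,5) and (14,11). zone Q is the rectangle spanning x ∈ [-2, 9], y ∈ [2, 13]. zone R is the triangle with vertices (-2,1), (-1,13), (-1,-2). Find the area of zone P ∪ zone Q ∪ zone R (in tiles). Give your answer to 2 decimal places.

By inclusion–exclusion:
Individual areas: |zone P| = 60, |zone Q| = 121, |zone R| = 7.5.
|zone P∩zone Q|: x∈[4,9], y∈[5,11] → 5·6 = 30.
|zone P∩zone R| = 0.
|zone Q∩zone R| = 5.0417.
|zone P∩zone Q∩zone R| = 0.
|zone P ∪ zone Q ∪ zone R| = 188.5 − 35.0417 + 0 = 153.46.

153.46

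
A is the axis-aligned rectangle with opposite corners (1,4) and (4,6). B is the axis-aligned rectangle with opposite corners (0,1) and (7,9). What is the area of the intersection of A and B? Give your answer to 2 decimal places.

|A∩B|: x∈[1,4], y∈[4,6] → 3·2 = 6.

6.00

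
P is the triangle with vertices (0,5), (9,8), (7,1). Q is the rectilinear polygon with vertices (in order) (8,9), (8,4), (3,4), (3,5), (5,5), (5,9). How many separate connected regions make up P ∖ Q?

2

P ∖ Q splits into 2 disjoint pieces (area 15.4524, area 1.5833).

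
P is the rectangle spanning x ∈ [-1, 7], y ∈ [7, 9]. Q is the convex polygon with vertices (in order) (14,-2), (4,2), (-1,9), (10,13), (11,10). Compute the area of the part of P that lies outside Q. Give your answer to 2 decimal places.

|P| = 16, |P∩Q| = 14.5714.
|P ∖ Q| = |P| − |P∩Q| = 16 − 14.5714 = 1.43.

1.43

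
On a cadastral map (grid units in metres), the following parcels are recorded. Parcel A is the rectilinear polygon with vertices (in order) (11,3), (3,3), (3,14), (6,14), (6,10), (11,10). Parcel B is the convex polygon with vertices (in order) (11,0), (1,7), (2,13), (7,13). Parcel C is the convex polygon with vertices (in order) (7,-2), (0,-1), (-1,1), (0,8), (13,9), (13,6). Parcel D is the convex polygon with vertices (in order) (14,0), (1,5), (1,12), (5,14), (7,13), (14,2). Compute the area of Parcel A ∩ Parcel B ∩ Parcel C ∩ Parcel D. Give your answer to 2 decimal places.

29.10

The intersection is the polygon with vertices (3,8.231), (8.341,8.642), (10.077,3), (6.714,3), (3,5.6).
By the shoelace formula its area is 29.10.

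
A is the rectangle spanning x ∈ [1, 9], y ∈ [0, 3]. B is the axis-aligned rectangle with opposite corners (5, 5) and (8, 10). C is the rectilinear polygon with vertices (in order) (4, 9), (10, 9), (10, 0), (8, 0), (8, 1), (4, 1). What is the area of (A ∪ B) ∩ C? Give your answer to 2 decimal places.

|A ∪ B| = 39.
|(A ∪ B) ∩ C| = 23.00.

23.00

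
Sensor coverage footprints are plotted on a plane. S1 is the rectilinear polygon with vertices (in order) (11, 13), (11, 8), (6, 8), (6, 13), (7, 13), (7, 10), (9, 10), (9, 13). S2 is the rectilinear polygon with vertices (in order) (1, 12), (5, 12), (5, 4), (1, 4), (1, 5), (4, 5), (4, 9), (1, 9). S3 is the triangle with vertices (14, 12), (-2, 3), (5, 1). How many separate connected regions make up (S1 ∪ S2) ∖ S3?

4

(S1 ∪ S2) ∖ S3 splits into 4 disjoint pieces (area 14.2465, area 0.0455, area 14.3438, area 0.0868).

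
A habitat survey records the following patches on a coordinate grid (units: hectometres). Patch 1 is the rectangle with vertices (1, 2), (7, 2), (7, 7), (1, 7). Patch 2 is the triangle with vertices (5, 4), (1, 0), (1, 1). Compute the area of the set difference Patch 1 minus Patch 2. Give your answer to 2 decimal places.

|Patch 1| = 30, |Patch 1∩Patch 2| = 0.6667.
|Patch 1 ∖ Patch 2| = |Patch 1| − |Patch 1∩Patch 2| = 30 − 0.6667 = 29.33.

29.33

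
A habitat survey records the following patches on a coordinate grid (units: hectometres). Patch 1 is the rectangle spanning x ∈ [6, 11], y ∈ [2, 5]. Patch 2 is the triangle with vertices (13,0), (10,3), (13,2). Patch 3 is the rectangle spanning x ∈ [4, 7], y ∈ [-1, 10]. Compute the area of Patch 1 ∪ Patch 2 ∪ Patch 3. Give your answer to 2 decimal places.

By inclusion–exclusion:
Individual areas: |Patch 1| = 15, |Patch 2| = 3, |Patch 3| = 33.
|Patch 1∩Patch 2| = 0.3333.
|Patch 1∩Patch 3|: x∈[6,7], y∈[2,5] → 1·3 = 3.
|Patch 2∩Patch 3| = 0.
|Patch 1∩Patch 2∩Patch 3| = 0.
|Patch 1 ∪ Patch 2 ∪ Patch 3| = 51 − 3.3333 + 0 = 47.67.

47.67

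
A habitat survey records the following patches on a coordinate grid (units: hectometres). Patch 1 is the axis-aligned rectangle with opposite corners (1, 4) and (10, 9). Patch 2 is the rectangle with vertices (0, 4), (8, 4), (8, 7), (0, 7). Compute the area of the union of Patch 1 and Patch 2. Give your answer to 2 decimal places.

48.00

By inclusion–exclusion:
Individual areas: |Patch 1| = 45, |Patch 2| = 24.
|Patch 1∩Patch 2|: x∈[1,8], y∈[4,7] → 7·3 = 21.
|Patch 1 ∪ Patch 2| = 69 − 21 = 48.00.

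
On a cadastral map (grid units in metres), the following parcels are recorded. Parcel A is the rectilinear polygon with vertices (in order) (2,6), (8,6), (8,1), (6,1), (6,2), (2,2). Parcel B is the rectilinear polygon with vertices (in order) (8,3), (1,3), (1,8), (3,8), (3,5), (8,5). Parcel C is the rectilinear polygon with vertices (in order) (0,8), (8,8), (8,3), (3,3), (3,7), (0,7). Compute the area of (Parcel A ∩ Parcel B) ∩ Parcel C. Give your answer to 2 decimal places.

|Parcel A ∩ Parcel B| = 13.
|(Parcel A ∩ Parcel B) ∩ Parcel C| = 10.00.

10.00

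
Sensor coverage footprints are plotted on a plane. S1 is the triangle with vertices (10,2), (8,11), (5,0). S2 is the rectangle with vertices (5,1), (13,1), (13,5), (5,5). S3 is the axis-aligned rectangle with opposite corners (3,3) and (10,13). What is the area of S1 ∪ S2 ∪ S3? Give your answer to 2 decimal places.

By inclusion–exclusion:
Individual areas: |S1| = 24.5, |S2| = 32, |S3| = 70.
|S1∩S2| = 14.4773.
|S1∩S3| = 15.8384.
|S2∩S3|: x∈[5,10], y∈[3,5] → 5·2 = 10.
|S1∩S2∩S3| = 6.9293.
|S1 ∪ S2 ∪ S3| = 126.5 − 40.3157 + 6.9293 = 93.11.

93.11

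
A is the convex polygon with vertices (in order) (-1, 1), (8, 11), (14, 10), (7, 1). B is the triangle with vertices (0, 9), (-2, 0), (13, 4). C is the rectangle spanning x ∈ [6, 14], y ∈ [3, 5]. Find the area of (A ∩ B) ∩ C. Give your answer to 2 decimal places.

The region (A ∩ B) ∩ C is the polygon with vertices (8.556,3), (6,3), (6,5), (10.111,5).
By the shoelace formula its area is 6.67.

6.67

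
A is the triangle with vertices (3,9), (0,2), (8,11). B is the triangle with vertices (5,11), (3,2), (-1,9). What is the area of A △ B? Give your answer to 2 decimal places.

|A| = 14.5, |B| = 25, |A∩B| = 8.3071.
|A △ B| = |A| + |B| − 2·|A∩B| = 14.5 + 25 − 16.6143 = 22.89.

22.89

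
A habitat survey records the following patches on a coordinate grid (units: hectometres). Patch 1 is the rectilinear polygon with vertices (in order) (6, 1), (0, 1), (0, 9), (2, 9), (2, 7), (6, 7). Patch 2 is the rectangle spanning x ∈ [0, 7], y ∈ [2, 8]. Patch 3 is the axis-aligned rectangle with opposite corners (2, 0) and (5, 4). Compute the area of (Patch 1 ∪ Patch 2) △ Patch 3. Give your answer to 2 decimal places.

|Patch 1 ∪ Patch 2| = 50.
|(Patch 1 ∪ Patch 2) ∩ Patch 3| = 9.
|(Patch 1 ∪ Patch 2) △ Patch 3| = 50 + 12 − 18 = 44.00.

44.00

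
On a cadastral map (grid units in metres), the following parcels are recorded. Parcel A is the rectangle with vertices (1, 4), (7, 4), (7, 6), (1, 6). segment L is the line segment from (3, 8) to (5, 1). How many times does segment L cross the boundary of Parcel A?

The segment meets the boundary at (4.143,4), (3.571,6).

2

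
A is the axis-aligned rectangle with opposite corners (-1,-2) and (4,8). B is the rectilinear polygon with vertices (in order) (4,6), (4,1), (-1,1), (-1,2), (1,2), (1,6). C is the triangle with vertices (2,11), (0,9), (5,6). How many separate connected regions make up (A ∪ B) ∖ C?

(A ∪ B) ∖ C splits into 2 disjoint pieces (area 48.3667, area 0.0333).

2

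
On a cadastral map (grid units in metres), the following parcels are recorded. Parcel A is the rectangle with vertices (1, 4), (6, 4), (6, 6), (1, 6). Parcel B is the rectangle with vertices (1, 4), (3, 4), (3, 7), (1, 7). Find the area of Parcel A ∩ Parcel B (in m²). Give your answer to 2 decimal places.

4.00

|Parcel A∩Parcel B|: x∈[1,3], y∈[4,6] → 2·2 = 4.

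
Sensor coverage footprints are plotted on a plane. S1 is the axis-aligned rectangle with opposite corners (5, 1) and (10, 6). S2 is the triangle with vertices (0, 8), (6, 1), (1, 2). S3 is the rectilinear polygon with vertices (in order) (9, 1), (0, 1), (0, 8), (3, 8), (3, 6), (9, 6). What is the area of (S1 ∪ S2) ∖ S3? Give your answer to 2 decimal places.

5.00

|S1 ∪ S2| = 39.0167.
|(S1 ∪ S2) ∩ S3| = 34.0167.
|(S1 ∪ S2) ∖ S3| = 39.0167 − 34.0167 = 5.00.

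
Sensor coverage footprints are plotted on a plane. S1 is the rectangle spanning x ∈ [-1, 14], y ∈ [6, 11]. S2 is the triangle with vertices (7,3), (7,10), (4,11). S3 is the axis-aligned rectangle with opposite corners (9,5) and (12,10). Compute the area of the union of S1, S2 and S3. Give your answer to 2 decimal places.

79.69

By inclusion–exclusion:
Individual areas: |S1| = 75, |S2| = 10.5, |S3| = 15.
|S1∩S2| = 8.8125.
|S1∩S3|: x∈[9,12], y∈[6,10] → 3·4 = 12.
|S2∩S3| = 0.
|S1∩S2∩S3| = 0.
|S1 ∪ S2 ∪ S3| = 100.5 − 20.8125 + 0 = 79.69.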